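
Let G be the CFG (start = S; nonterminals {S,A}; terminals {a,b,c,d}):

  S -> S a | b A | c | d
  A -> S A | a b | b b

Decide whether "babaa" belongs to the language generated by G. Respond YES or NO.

CNF form of G:
  S -> S T0 | T1 A | c | d
  A -> S A | T0 T1 | T1 T1
  T0 -> a
  T1 -> b

Fill CYK table bottom-up:
  cell(0,0) b: {T1}  orig:{}
  cell(1,1) a: {T0}  orig:{}
  cell(2,2) b: {T1}  orig:{}
  cell(3,3) a: {T0}  orig:{}
  cell(4,4) a: {T0}  orig:{}
  cell(0,1) ba: ∅
  cell(1,2) ab: {A}
  cell(2,3) ba: ∅
  cell(3,4) aa: ∅
  cell(0,2) bab: {S}
  cell(1,3) aba: ∅
  cell(2,4) baa: ∅
  cell(0,3) baba: {S}
  cell(1,4) abaa: ∅
  cell(0,4) babaa: {S}

S ∈ T[0,4] ⇒ YES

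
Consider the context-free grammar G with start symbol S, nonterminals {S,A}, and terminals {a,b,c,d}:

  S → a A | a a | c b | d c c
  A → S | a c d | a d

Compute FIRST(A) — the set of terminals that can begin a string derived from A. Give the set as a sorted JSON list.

FIRST sets, iterate to fixpoint:
iter 1:
  A via A→a c d: +{a}
  S via S→a A: +{a}
  S via S→c b: +{c}
  S via S→d c c: +{d}
  FIRST(S)={a,c,d}  FIRST(A)={a}
iter 2:
  A via A→S: +{c,d}
  FIRST(S)={a,c,d}  FIRST(A)={a,c,d}
iter 3: (no change)
  FIRST(S)={a,c,d}  FIRST(A)={a,c,d}

FIRST(A) = ["a", "c", "d"]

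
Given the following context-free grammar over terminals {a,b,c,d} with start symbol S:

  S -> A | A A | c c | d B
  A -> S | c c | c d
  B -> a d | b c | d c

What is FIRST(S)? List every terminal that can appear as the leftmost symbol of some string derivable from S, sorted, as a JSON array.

FIRST sets, iterate to fixpoint:
iter 1:
  A via A→c c: +{c}
  B via B→a d: +{a}
  B via B→b c: +{b}
  B via B→d c: +{d}
  S via S→A: +{c}
  S via S→d B: +{d}
  FIRST[S]={c,d}  FIRST[A]={c}  FIRST[B]={a,b,d}
iter 2:
  A via A→S: +{d}
  FIRST[S]={c,d}  FIRST[A]={c,d}  FIRST[B]={a,b,d}
iter 3: — fixpoint
  FIRST[S]={c,d}  FIRST[A]={c,d}  FIRST[B]={a,b,d}

FIRST(S) = ["c", "d"]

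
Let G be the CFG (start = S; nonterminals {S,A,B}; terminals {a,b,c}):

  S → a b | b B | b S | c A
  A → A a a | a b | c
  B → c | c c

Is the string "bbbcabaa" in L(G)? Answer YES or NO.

CNF form of G:
  S -> T0 T1 | T1 B | T1 S | T2 A
  A -> A X3 | T0 T1 | c
  B -> T2 T2 | c
  T0 -> a
  T1 -> b
  T2 -> c
  X3 -> T0 T0

CYK table (by increasing span):
  cell(0,0) b: {T1}  orig:{}
  cell(1,1) b: {T1}  orig:{}
  cell(2,2) b: {T1}  orig:{}
  cell(3,3) c: {A,B,T2}  orig:{A,B}
  cell(4,4) a: {T0}  orig:{}
  cell(5,5) b: {T1}  orig:{}
  cell(6,6) a: {T0}  orig:{}
  cell(7,7) a: {T0}  orig:{}
  cell(0,1) bb: ∅
  cell(1,2) bb: ∅
  cell(2,3) bc: {S}
  cell(3,4) ca: ∅
  cell(4,5) ab: {A,S}
  cell(5,6) ba: ∅
  cell(6,7) aa: {X3}  orig:{}
  cell(0,2) bbb: ∅
  cell(1,3) bbc: {S}
  cell(2,4) bca: ∅
  cell(3,5) cab: {S}
  cell(4,6) aba: ∅
  cell(5,7) baa: ∅
  cell(0,3) bbbc: {S}
  cell(1,4) bbca: ∅
  cell(2,5) bcab: {S}
  cell(3,6) caba: ∅
  cell(4,7) abaa: {A}
  cell(0,4) bbbca: ∅
  cell(1,5) bbcab: {S}
  cell(2,6) bcaba: ∅
  cell(3,7) cabaa: {S}
  cell(0,5) bbbcab: {S}
  cell(1,6) bbcaba: ∅
  cell(2,7) bcabaa: {S}
  cell(0,6) bbbcaba: ∅
  cell(1,7) bbcabaa: {S}
  cell(0,7) bbbcabaa: {S}

S ∈ T[0,7] ⇒ YES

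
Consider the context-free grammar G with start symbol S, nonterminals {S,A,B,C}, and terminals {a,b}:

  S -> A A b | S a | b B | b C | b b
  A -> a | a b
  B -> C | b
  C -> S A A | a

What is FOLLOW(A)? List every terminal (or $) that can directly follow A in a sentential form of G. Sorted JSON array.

FIRST iteration:
pass 1:
  A via A→a: +{a}
  B via B→b: +{b}
  C via C→a: +{a}
  S via S→A A b: +{a}
  S via S→b B: +{b}
  FIRST[S]={a,b}  FIRST[A]={a}  FIRST[B]={b}  FIRST[C]={a}
pass 2:
  B via B→C: +{a}
  C via C→S A A: +{b}
  FIRST[S]={a,b}  FIRST[A]={a}  FIRST[B]={a,b}  FIRST[C]={a,b}
pass 3: done
  FIRST[S]={a,b}  FIRST[A]={a}  FIRST[B]={a,b}  FIRST[C]={a,b}

FOLLOW iteration:
FOLLOW(S) := {$}
[1]
  C→S A A: FOLLOW(S) ⊇ FIRST(A) = {a}; new: +{a}
  C→S A A: FOLLOW(A) ⊇ FIRST(A) = {a}; new: +{a}
  S→A A b: FOLLOW(A) ⊇ FIRST(b) = {b}; new: +{b}
  S→b B: FOLLOW(B) ⊇ FOLLOW(S) ⊇ {$,a}; new: +{$,a}
  S→b C: FOLLOW(C) ⊇ FOLLOW(S) ⊇ {$,a}; new: +{$,a}
  FOLLOW(S)={$,a}  FOLLOW(A)={a,b}  FOLLOW(B)={$,a}  FOLLOW(C)={$,a}
[2]
  C→S A A: FOLLOW(A) ⊇ FOLLOW(C) ⊇ {$,a}; new: +{$}
  FOLLOW(S)={$,a}  FOLLOW(A)={$,a,b}  FOLLOW(B)={$,a}  FOLLOW(C)={$,a}
[3] (stable)
  FOLLOW(S)={$,a}  FOLLOW(A)={$,a,b}  FOLLOW(B)={$,a}  FOLLOW(C)={$,a}

FOLLOW(A) = ["$", "a", "b"]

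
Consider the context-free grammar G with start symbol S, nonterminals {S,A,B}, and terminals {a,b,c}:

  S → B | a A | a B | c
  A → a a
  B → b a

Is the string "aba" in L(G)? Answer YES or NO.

Convert to CNF:
  S -> T0 A | T0 B | T1 T0 | c
  A -> T0 T0
  B -> T1 T0
  T0 -> a
  T1 -> b

CYK fill:
  T[0,0] 'a' = {T0}  orig:{}
  T[1,1] 'b' = {T1}  orig:{}
  T[2,2] 'a' = {T0}  orig:{}
  T[0,1] 'ab' = ∅
  T[1,2] 'ba' = {B,S}
  T[0,2] 'aba' = {S}

S ∈ T[0,2] ⇒ YES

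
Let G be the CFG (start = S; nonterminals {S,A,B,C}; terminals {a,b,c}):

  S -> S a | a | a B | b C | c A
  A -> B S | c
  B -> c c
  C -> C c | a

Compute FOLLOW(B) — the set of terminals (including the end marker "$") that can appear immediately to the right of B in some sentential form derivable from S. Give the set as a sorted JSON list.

FIRST sets, iterate to fixpoint:
round 1:
  A via A→c: +{c}
  B via B→c c: +{c}
  C via C→a: +{a}
  S via S→a: +{a}
  S via S→b C: +{b}
  S via S→c A: +{c}
  FIRST(S)={a,b,c}  FIRST(A)={c}  FIRST(B)={c}  FIRST(C)={a}
round 2: (stable)
  FIRST(S)={a,b,c}  FIRST(A)={c}  FIRST(B)={c}  FIRST(C)={a}

Compute FOLLOW by fixpoint:
seed FOLLOW(S) with $
iter 1:
  A→B S: FOLLOW(B) ⊇ FIRST(S) = {a,b,c}; new: +{a,b,c}
  C→C c: FOLLOW(C) ⊇ FIRST(c) = {c}; new: +{c}
  S→S a: FOLLOW(S) ⊇ FIRST(a) = {a}; new: +{a}
  S→a B: FOLLOW(B) ⊇ FOLLOW(S) ⊇ {$,a}; new: +{$}
  S→b C: FOLLOW(C) ⊇ FOLLOW(S) ⊇ {$,a}; new: +{$,a}
  S→c A: FOLLOW(A) ⊇ FOLLOW(S) ⊇ {$,a}; new: +{$,a}
  FOLLOW[S]={$,a}  FOLLOW[A]={$,a}  FOLLOW[B]={$,a,b,c}  FOLLOW[C]={$,a,c}
iter 2: (no change)
  FOLLOW[S]={$,a}  FOLLOW[A]={$,a}  FOLLOW[B]={$,a,b,c}  FOLLOW[C]={$,a,c}

FOLLOW(B) = ["$", "a", "b", "c"]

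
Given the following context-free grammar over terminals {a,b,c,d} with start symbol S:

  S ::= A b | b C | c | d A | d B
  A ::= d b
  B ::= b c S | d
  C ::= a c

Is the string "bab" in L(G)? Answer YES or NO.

CNF form of G:
  S -> A T1 | T0 A | T0 B | T1 C | c
  A -> T0 T1
  B -> T1 X4 | d
  C -> T3 T2
  T0 -> d
  T1 -> b
  T2 -> c
  T3 -> a
  X4 -> T2 S

CYK fill:
  [0..0]={T1}  "b"  orig:{}
  [1..1]={T3}  "a"  orig:{}
  [2..2]={T1}  "b"  orig:{}
  [0..1]=∅  "ba"
  [1..2]=∅  "ab"
  [0..2]=∅  "bab"

S ∉ T[0,2] ⇒ NO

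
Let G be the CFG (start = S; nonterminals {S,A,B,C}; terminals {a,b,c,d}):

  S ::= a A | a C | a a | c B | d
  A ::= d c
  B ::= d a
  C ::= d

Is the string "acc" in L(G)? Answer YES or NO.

Convert to CNF:
  S -> T1 B | T2 A | T2 C | T2 T2 | d
  A -> T0 T1
  B -> T0 T2
  C -> d
  T0 -> d
  T1 -> c
  T2 -> a

CYK table (by increasing span):
  T[0,0] 'a' = {T2}  orig:{}
  T[1,1] 'c' = {T1}  orig:{}
  T[2,2] 'c' = {T1}  orig:{}
  T[0,1] 'ac' = ∅
  T[1,2] 'cc' = ∅
  T[0,2] 'acc' = ∅

S ∉ T[0,2] ⇒ NO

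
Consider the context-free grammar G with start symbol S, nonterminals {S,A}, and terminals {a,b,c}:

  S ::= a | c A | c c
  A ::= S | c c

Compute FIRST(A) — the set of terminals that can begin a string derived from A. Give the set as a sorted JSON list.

FIRST iteration:
pass 1:
  A via A→c c: +{c}
  S via S→a: +{a}
  S via S→c A: +{c}
  FIRST(S)={a,c}  FIRST(A)={c}
pass 2:
  A via A→S: +{a}
  FIRST(S)={a,c}  FIRST(A)={a,c}
pass 3: (stable)
  FIRST(S)={a,c}  FIRST(A)={a,c}

FIRST(A) = ["a", "c"]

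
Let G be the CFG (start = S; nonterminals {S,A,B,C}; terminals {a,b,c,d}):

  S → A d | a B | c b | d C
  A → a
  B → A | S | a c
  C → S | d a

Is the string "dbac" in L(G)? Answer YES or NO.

CNF form of G:
  S -> A T0 | T0 C | T1 B | T2 T3
  A -> a
  B -> A T0 | T0 C | T1 B | T1 T2 | T2 T3 | a
  C -> A T0 | T0 C | T0 T1 | T1 B | T2 T3
  T0 -> d
  T1 -> a
  T2 -> c
  T3 -> b

CYK fill:
  cell(0,0) d: {T0}  orig:{}
  cell(1,1) b: {T3}  orig:{}
  cell(2,2) a: {A,B,T1}  orig:{A,B}
  cell(3,3) c: {T2}  orig:{}
  cell(0,1) db: ∅
  cell(1,2) ba: ∅
  cell(2,3) ac: {B}
  cell(0,2) dba: ∅
  cell(1,3) bac: ∅
  cell(0,3) dbac: ∅

S ∉ T[0,3] ⇒ NO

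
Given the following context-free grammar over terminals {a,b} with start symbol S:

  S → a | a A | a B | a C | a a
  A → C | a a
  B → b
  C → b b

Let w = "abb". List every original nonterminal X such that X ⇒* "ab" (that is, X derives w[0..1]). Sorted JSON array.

Convert to CNF:
  S -> T0 A | T0 B | T0 C | T0 T0 | a
  A -> T0 T0 | T1 T1
  B -> b
  C -> T1 T1
  T0 -> a
  T1 -> b

CYK table (by increasing span), restricted to cells inside w[0..1]:
  [0..0]={S,T0}  "a"  orig:{S}
  [1..1]={B,T1}  "b"  orig:{B}
  [0..1]={S}  "ab"

Original NTs in T[0,1] deriving "ab": ["S"]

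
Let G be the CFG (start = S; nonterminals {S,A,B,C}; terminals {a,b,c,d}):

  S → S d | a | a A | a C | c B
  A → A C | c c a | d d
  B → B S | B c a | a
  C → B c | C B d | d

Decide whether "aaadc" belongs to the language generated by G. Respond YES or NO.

Convert to CNF:
  S -> S T2 | T0 B | T1 A | T1 C | a
  A -> A C | T0 X3 | T2 T2
  B -> B S | B X4 | a
  C -> B T0 | C X5 | d
  T0 -> c
  T1 -> a
  T2 -> d
  X3 -> T0 T1
  X4 -> T0 T1
  X5 -> B T2

CYK fill:
  cell(0,0) a: {B,S,T1}  orig:{B,S}
  cell(1,1) a: {B,S,T1}  orig:{B,S}
  cell(2,2) a: {B,S,T1}  orig:{B,S}
  cell(3,3) d: {C,T2}  orig:{C}
  cell(4,4) c: {T0}  orig:{}
  cell(0,1) aa: {B}
  cell(1,2) aa: {B}
  cell(2,3) ad: {S,X5}  orig:{S}
  cell(3,4) dc: ∅
  cell(0,2) aaa: {B}
  cell(1,3) aad: {B,X5}  orig:{B}
  cell(2,4) adc: ∅
  cell(0,3) aaad: {B,X5}  orig:{B}
  cell(1,4) aadc: {C}
  cell(0,4) aaadc: {C,S}

S ∈ T[0,4] ⇒ YES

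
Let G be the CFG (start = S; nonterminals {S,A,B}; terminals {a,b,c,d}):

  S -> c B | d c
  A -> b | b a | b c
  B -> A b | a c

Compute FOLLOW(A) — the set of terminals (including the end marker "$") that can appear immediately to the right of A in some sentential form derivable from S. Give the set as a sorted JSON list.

Compute FIRST by fixpoint:
[1]
  A via A→b: +{b}
  B via B→A b: +{b}
  B via B→a c: +{a}
  S via S→c B: +{c}
  S via S→d c: +{d}
  S: {c,d}  A: {b}  B: {a,b}
[2] (stable)
  S: {c,d}  A: {b}  B: {a,b}

FOLLOW iteration:
seed FOLLOW(S) with $
pass 1:
  B→A b: FOLLOW(A) ⊇ FIRST(b) = {b}; new: +{b}
  S→c B: FOLLOW(B) ⊇ FOLLOW(S) ⊇ {$}; new: +{$}
  S: {$}  A: {b}  B: {$}
pass 2: — fixpoint
  S: {$}  A: {b}  B: {$}

FOLLOW(A) = ["b"]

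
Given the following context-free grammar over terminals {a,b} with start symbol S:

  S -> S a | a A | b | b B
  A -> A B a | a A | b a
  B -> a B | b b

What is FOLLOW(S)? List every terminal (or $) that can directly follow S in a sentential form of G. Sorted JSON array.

Compute FIRST by fixpoint:
[1]
  A via A→a A: +{a}
  A via A→b a: +{b}
  B via B→a B: +{a}
  B via B→b b: +{b}
  S via S→a A: +{a}
  S via S→b: +{b}
  FIRST(S)={a,b}  FIRST(A)={a,b}  FIRST(B)={a,b}
[2] done
  FIRST(S)={a,b}  FIRST(A)={a,b}  FIRST(B)={a,b}

FOLLOW iteration:
FOLLOW(S) := {$}
round 1:
  A→A B a: FOLLOW(A) ⊇ FIRST(B) = {a,b}; new: +{a,b}
  A→A B a: FOLLOW(B) ⊇ FIRST(a) = {a}; new: +{a}
  S→S a: FOLLOW(S) ⊇ FIRST(a) = {a}; new: +{a}
  S→a A: FOLLOW(A) ⊇ FOLLOW(S) ⊇ {$,a}; new: +{$}
  S→b B: FOLLOW(B) ⊇ FOLLOW(S) ⊇ {$,a}; new: +{$}
  S: {$,a}  A: {$,a,b}  B: {$,a}
round 2: (stable)
  S: {$,a}  A: {$,a,b}  B: {$,a}

FOLLOW(S) = ["$", "a"]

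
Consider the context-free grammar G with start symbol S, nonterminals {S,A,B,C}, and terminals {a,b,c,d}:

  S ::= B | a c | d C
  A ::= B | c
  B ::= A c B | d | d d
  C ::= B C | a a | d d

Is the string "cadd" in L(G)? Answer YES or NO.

Convert to CNF:
  S -> A X5 | T1 C | T1 T1 | T2 T0 | d
  A -> A X3 | T1 T1 | c | d
  B -> A X4 | T1 T1 | d
  C -> B C | T1 T1 | T2 T2
  T0 -> c
  T1 -> d
  T2 -> a
  X3 -> T0 B
  X4 -> T0 B
  X5 -> T0 B

CYK fill:
  [0..0]={A,T0}  "c"  orig:{A}
  [1..1]={T2}  "a"  orig:{}
  [2..2]={A,B,S,T1}  "d"  orig:{A,B,S}
  [3..3]={A,B,S,T1}  "d"  orig:{A,B,S}
  [0..1]=∅  "ca"
  [1..2]=∅  "ad"
  [2..3]={A,B,C,S}  "dd"
  [0..2]=∅  "cad"
  [1..3]=∅  "add"
  [0..3]=∅  "cadd"

S ∉ T[0,3] ⇒ NO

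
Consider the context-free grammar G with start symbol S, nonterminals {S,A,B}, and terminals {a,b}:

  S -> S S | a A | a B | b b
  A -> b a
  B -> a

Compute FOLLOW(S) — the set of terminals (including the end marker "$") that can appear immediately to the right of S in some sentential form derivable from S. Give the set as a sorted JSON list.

FIRST iteration:
iter 1:
  A via A→b a: +{b}
  B via B→a: +{a}
  S via S→a A: +{a}
  S via S→b b: +{b}
  FIRST(S)={a,b}  FIRST(A)={b}  FIRST(B)={a}
iter 2: done
  FIRST(S)={a,b}  FIRST(A)={b}  FIRST(B)={a}

FOLLOW iteration:
initialize: $ ∈ FOLLOW(S)
pass 1:
  S→S S: FOLLOW(S) ⊇ FIRST(S) = {a,b}; new: +{a,b}
  S→a A: FOLLOW(A) ⊇ FOLLOW(S) ⊇ {$,a,b}; new: +{$,a,b}
  S→a B: FOLLOW(B) ⊇ FOLLOW(S) ⊇ {$,a,b}; new: +{$,a,b}
  FOLLOW(S)={$,a,b}  FOLLOW(A)={$,a,b}  FOLLOW(B)={$,a,b}
pass 2: (stable)
  FOLLOW(S)={$,a,b}  FOLLOW(A)={$,a,b}  FOLLOW(B)={$,a,b}

FOLLOW(S) = ["$", "a", "b"]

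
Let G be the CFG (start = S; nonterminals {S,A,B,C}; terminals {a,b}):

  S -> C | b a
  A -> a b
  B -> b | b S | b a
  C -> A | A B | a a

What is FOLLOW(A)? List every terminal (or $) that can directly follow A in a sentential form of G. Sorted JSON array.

FIRST sets, iterate to fixpoint:
iter 1:
  A via A→a b: +{a}
  B via B→b: +{b}
  C via C→A: +{a}
  S via S→C: +{a}
  S via S→b a: +{b}
  FIRST[S]={a,b}  FIRST[A]={a}  FIRST[B]={b}  FIRST[C]={a}
iter 2: (no change)
  FIRST[S]={a,b}  FIRST[A]={a}  FIRST[B]={b}  FIRST[C]={a}

FOLLOW iteration:
initialize: $ ∈ FOLLOW(S)
pass 1:
  C→A B: FOLLOW(A) ⊇ FIRST(B) = {b}; new: +{b}
  S→C: FOLLOW(C) ⊇ FOLLOW(S) ⊇ {$}; new: +{$}
  FOLLOW[S]={$}  FOLLOW[A]={b}  FOLLOW[B]={}  FOLLOW[C]={$}
pass 2:
  C→A: FOLLOW(A) ⊇ FOLLOW(C) ⊇ {$}; new: +{$}
  C→A B: FOLLOW(B) ⊇ FOLLOW(C) ⊇ {$}; new: +{$}
  FOLLOW[S]={$}  FOLLOW[A]={$,b}  FOLLOW[B]={$}  FOLLOW[C]={$}
pass 3: — fixpoint
  FOLLOW[S]={$}  FOLLOW[A]={$,b}  FOLLOW[B]={$}  FOLLOW[C]={$}

FOLLOW(A) = ["$", "b"]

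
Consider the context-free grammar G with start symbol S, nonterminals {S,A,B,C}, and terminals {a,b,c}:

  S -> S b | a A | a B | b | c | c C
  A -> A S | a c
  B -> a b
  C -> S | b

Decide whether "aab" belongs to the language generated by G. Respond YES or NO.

Convert to CNF:
  S -> S T2 | T0 A | T0 B | T1 C | b | c
  A -> A S | T0 T1
  B -> T0 T2
  C -> S T2 | T0 A | T0 B | T1 C | b | c
  T0 -> a
  T1 -> c
  T2 -> b

Fill CYK table bottom-up:
  [0..0]={T0}  "a"  orig:{}
  [1..1]={T0}  "a"  orig:{}
  [2..2]={C,S,T2}  "b"  orig:{C,S}
  [0..1]=∅  "aa"
  [1..2]={B}  "ab"
  [0..2]={C,S}  "aab"

S ∈ T[0,2] ⇒ YES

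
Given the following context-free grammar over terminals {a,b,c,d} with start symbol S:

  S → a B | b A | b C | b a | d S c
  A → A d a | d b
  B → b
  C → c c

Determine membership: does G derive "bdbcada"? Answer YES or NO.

Convert to CNF:
  S -> T0 X5 | T1 B | T2 A | T2 C | T2 T1
  A -> A X4 | T0 T2
  B -> b
  C -> T3 T3
  T0 -> d
  T1 -> a
  T2 -> b
  T3 -> c
  X4 -> T0 T1
  X5 -> S T3

CYK table (by increasing span):
  [0..0]={B,T2}  "b"  orig:{B}
  [1..1]={T0}  "d"  orig:{}
  [2..2]={B,T2}  "b"  orig:{B}
  [3..3]={T3}  "c"  orig:{}
  [4..4]={T1}  "a"  orig:{}
  [5..5]={T0}  "d"  orig:{}
  [6..6]={T1}  "a"  orig:{}
  [0..1]=∅  "bd"
  [1..2]={A}  "db"
  [2..3]=∅  "bc"
  [3..4]=∅  "ca"
  [4..5]=∅  "ad"
  [5..6]={X4}  "da"  orig:{}
  [0..2]={S}  "bdb"
  [1..3]=∅  "dbc"
  [2..4]=∅  "bca"
  [3..5]=∅  "cad"
  [4..6]=∅  "ada"
  [0..3]={X5}  "bdbc"  orig:{}
  [1..4]=∅  "dbca"
  [2..5]=∅  "bcad"
  [3..6]=∅  "cada"
  [0..4]=∅  "bdbca"
  [1..5]=∅  "dbcad"
  [2..6]=∅  "bcada"
  [0..5]=∅  "bdbcad"
  [1..6]=∅  "dbcada"
  [0..6]=∅  "bdbcada"

S ∉ T[0,6] ⇒ NO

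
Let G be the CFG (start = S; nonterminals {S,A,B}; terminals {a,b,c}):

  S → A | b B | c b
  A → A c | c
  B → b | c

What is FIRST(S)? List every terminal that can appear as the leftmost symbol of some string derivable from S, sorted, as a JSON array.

FIRST iteration:
[1]
  A via A→c: +{c}
  B via B→b: +{b}
  B via B→c: +{c}
  S via S→A: +{c}
  S via S→b B: +{b}
  FIRST(S)={b,c}  FIRST(A)={c}  FIRST(B)={b,c}
[2] (stable)
  FIRST(S)={b,c}  FIRST(A)={c}  FIRST(B)={b,c}

FIRST(S) = ["b", "c"]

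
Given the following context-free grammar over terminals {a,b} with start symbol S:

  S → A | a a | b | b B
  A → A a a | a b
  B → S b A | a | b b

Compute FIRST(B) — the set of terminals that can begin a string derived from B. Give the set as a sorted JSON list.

Compute FIRST by fixpoint:
[1]
  A via A→a b: +{a}
  B via B→a: +{a}
  B via B→b b: +{b}
  S via S→A: +{a}
  S via S→b: +{b}
  FIRST(S)={a,b}  FIRST(A)={a}  FIRST(B)={a,b}
[2] (no change)
  FIRST(S)={a,b}  FIRST(A)={a}  FIRST(B)={a,b}

FIRST(B) = ["a", "b"]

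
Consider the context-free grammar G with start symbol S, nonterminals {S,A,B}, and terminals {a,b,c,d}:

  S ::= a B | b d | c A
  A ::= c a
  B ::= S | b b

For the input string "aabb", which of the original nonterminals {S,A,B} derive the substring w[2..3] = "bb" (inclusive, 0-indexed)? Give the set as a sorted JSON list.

Convert to CNF:
  S -> T0 A | T1 B | T2 T3
  A -> T0 T1
  B -> T0 A | T1 B | T2 T2 | T2 T3
  T0 -> c
  T1 -> a
  T2 -> b
  T3 -> d

Fill CYK table bottom-up, restricted to cells inside w[2..3]:
  T[2,2] 'b' = {T2}  orig:{}
  T[3,3] 'b' = {T2}  orig:{}
  T[2,3] 'bb' = {B}

Original NTs in T[2,3] deriving "bb": ["B"]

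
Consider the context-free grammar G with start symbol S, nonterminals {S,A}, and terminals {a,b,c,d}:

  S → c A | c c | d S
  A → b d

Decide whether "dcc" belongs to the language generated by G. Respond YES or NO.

Convert to CNF:
  S -> T1 S | T2 A | T2 T2
  A -> T0 T1
  T0 -> b
  T1 -> d
  T2 -> c

CYK fill:
  T[0,0] 'd' = {T1}  orig:{}
  T[1,1] 'c' = {T2}  orig:{}
  T[2,2] 'c' = {T2}  orig:{}
  T[0,1] 'dc' = ∅
  T[1,2] 'cc' = {S}
  T[0,2] 'dcc' = {S}

S ∈ T[0,2] ⇒ YES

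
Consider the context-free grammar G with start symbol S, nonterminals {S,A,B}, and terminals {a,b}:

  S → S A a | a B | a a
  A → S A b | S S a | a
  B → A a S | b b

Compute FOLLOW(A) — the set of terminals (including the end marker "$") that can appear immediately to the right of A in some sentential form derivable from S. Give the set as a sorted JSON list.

FIRST sets, iterate to fixpoint:
[1]
  A via A→a: +{a}
  B via B→A a S: +{a}
  B via B→b b: +{b}
  S via S→a B: +{a}
  S: {a}  A: {a}  B: {a,b}
[2] (no change)
  S: {a}  A: {a}  B: {a,b}

Compute FOLLOW by fixpoint:
initialize: $ ∈ FOLLOW(S)
[1]
  A→S A b: FOLLOW(S) ⊇ FIRST(A) = {a}; new: +{a}
  A→S A b: FOLLOW(A) ⊇ FIRST(b) = {b}; new: +{b}
  B→A a S: FOLLOW(A) ⊇ FIRST(a) = {a}; new: +{a}
  S→a B: FOLLOW(B) ⊇ FOLLOW(S) ⊇ {$,a}; new: +{$,a}
  FOLLOW[S]={$,a}  FOLLOW[A]={a,b}  FOLLOW[B]={$,a}
[2] (no change)
  FOLLOW[S]={$,a}  FOLLOW[A]={a,b}  FOLLOW[B]={$,a}

FOLLOW(A) = ["a", "b"]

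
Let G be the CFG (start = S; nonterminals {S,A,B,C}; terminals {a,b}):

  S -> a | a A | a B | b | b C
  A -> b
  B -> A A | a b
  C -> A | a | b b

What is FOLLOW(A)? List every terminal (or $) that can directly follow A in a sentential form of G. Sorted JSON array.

FIRST iteration:
round 1:
  A via A→b: +{b}
  B via B→A A: +{b}
  B via B→a b: +{a}
  C via C→A: +{b}
  C via C→a: +{a}
  S via S→a: +{a}
  S via S→b: +{b}
  S: {a,b}  A: {b}  B: {a,b}  C: {a,b}
round 2: (stable)
  S: {a,b}  A: {b}  B: {a,b}  C: {a,b}

FOLLOW iteration:
seed FOLLOW(S) with $
[1]
  B→A A: FOLLOW(A) ⊇ FIRST(A) = {b}; new: +{b}
  S→a A: FOLLOW(A) ⊇ FOLLOW(S) ⊇ {$}; new: +{$}
  S→a B: FOLLOW(B) ⊇ FOLLOW(S) ⊇ {$}; new: +{$}
  S→b C: FOLLOW(C) ⊇ FOLLOW(S) ⊇ {$}; new: +{$}
  FOLLOW[S]={$}  FOLLOW[A]={$,b}  FOLLOW[B]={$}  FOLLOW[C]={$}
[2] (no change)
  FOLLOW[S]={$}  FOLLOW[A]={$,b}  FOLLOW[B]={$}  FOLLOW[C]={$}

FOLLOW(A) = ["$", "b"]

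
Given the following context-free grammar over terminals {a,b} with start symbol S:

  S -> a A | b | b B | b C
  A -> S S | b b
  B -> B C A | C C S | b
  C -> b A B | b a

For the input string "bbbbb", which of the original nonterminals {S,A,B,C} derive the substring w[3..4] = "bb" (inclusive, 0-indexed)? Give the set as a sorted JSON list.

CNF form of G:
  S -> T0 B | T0 C | T1 A | b
  A -> S S | T0 T0
  B -> B X2 | C X3 | b
  C -> T0 T1 | T0 X4
  T0 -> b
  T1 -> a
  X2 -> C A
  X3 -> C S
  X4 -> A B

CYK table (by increasing span) (cells [i..j] with 3 ≤ i ≤ j ≤ 4 only):
  T[3,3] 'b' = {B,S,T0}  orig:{B,S}
  T[4,4] 'b' = {B,S,T0}  orig:{B,S}
  T[3,4] 'bb' = {A,S}

Original NTs in T[3,4] deriving "bb": ["A", "S"]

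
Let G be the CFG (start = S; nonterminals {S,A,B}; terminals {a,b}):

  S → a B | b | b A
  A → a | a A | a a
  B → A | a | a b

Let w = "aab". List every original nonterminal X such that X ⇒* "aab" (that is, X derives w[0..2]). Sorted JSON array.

Convert to CNF:
  S -> T0 B | T1 A | b
  A -> T0 A | T0 T0 | a
  B -> T0 A | T0 T0 | T0 T1 | a
  T0 -> a
  T1 -> b

CYK table (by increasing span), restricted to cells inside w[0..2]:
  cell(0,0) a: {A,B,T0}  orig:{A,B}
  cell(1,1) a: {A,B,T0}  orig:{A,B}
  cell(2,2) b: {S,T1}  orig:{S}
  cell(0,1) aa: {A,B,S}
  cell(1,2) ab: {B}
  cell(0,2) aab: {S}

Original NTs in T[0,2] deriving "aab": ["S"]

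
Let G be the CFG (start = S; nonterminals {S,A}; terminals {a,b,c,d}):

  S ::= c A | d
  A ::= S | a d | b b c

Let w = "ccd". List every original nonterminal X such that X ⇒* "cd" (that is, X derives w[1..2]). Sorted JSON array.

CNF form of G:
  S -> T3 A | d
  A -> T0 T1 | T2 X4 | T3 A | d
  T0 -> a
  T1 -> d
  T2 -> b
  T3 -> c
  X4 -> T2 T3

Fill CYK table bottom-up, restricted to cells inside w[1..2]:
  [1..1]={T3}  "c"  orig:{}
  [2..2]={A,S,T1}  "d"  orig:{A,S}
  [1..2]={A,S}  "cd"

Original NTs in T[1,2] deriving "cd": ["A", "S"]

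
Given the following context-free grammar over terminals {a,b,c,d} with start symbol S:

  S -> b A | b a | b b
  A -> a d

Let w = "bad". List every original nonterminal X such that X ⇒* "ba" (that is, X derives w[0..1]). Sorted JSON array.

Convert to CNF:
  S -> T2 A | T2 T0 | T2 T2
  A -> T0 T1
  T0 -> a
  T1 -> d
  T2 -> b

CYK table (by increasing span) (cells [i..j] with 0 ≤ i ≤ j ≤ 1 only):
  [0..0]={T2}  "b"  orig:{}
  [1..1]={T0}  "a"  orig:{}
  [0..1]={S}  "ba"

Original NTs in T[0,1] deriving "ba": ["S"]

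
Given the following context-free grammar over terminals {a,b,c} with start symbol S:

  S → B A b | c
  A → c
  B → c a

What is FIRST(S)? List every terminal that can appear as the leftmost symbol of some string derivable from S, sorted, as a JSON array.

FIRST sets, iterate to fixpoint:
round 1:
  A via A→c: +{c}
  B via B→c a: +{c}
  S via S→B A b: +{c}
  FIRST(S)={c}  FIRST(A)={c}  FIRST(B)={c}
round 2: (no change)
  FIRST(S)={c}  FIRST(A)={c}  FIRST(B)={c}

FIRST(S) = ["c"]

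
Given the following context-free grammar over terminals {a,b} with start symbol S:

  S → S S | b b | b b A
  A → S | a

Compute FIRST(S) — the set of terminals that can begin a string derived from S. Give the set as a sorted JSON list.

FIRST sets, iterate to fixpoint:
[1]
  A via A→a: +{a}
  S via S→b b: +{b}
  FIRST[S]={b}  FIRST[A]={a}
[2]
  A via A→S: +{b}
  FIRST[S]={b}  FIRST[A]={a,b}
[3] (stable)
  FIRST[S]={b}  FIRST[A]={a,b}

FIRST(S) = ["b"]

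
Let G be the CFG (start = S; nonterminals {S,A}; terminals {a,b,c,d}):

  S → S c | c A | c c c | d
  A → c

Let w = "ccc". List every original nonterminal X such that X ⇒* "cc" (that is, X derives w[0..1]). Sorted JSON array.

Convert to CNF:
  S -> S T0 | T0 A | T0 X1 | d
  A -> c
  T0 -> c
  X1 -> T0 T0

Fill CYK table bottom-up — only the sub-triangle for w[0..1]:
  cell(0,0) c: {A,T0}  orig:{A}
  cell(1,1) c: {A,T0}  orig:{A}
  cell(0,1) cc: {S,X1}  orig:{S}

Original NTs in T[0,1] deriving "cc": ["S"]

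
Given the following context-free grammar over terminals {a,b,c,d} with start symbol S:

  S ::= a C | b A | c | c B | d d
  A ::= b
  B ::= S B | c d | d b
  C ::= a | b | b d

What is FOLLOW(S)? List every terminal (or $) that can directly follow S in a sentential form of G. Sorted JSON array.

Compute FIRST by fixpoint:
pass 1:
  A via A→b: +{b}
  B via B→c d: +{c}
  B via B→d b: +{d}
  C via C→a: +{a}
  C via C→b: +{b}
  S via S→a C: +{a}
  S via S→b A: +{b}
  S via S→c: +{c}
  S via S→d d: +{d}
  FIRST(S)={a,b,c,d}  FIRST(A)={b}  FIRST(B)={c,d}  FIRST(C)={a,b}
pass 2:
  B via B→S B: +{a,b}
  FIRST(S)={a,b,c,d}  FIRST(A)={b}  FIRST(B)={a,b,c,d}  FIRST(C)={a,b}
pass 3: (no change)
  FIRST(S)={a,b,c,d}  FIRST(A)={b}  FIRST(B)={a,b,c,d}  FIRST(C)={a,b}

FOLLOW sets:
FOLLOW(S) := {$}
round 1:
  B→S B: FOLLOW(S) ⊇ FIRST(B) = {a,b,c,d}; new: +{a,b,c,d}
  S→a C: FOLLOW(C) ⊇ FOLLOW(S) ⊇ {$,a,b,c,d}; new: +{$,a,b,c,d}
  S→b A: FOLLOW(A) ⊇ FOLLOW(S) ⊇ {$,a,b,c,d}; new: +{$,a,b,c,d}
  S→c B: FOLLOW(B) ⊇ FOLLOW(S) ⊇ {$,a,b,c,d}; new: +{$,a,b,c,d}
  FOLLOW[S]={$,a,b,c,d}  FOLLOW[A]={$,a,b,c,d}  FOLLOW[B]={$,a,b,c,d}  FOLLOW[C]={$,a,b,c,d}
round 2: (stable)
  FOLLOW[S]={$,a,b,c,d}  FOLLOW[A]={$,a,b,c,d}  FOLLOW[B]={$,a,b,c,d}  FOLLOW[C]={$,a,b,c,d}

FOLLOW(S) = ["$", "a", "b", "c", "d"]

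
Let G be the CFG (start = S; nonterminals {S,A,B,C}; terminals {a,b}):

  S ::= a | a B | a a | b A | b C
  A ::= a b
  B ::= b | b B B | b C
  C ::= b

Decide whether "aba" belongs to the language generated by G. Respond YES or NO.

Convert to CNF:
  S -> T0 B | T0 T0 | T1 A | T1 C | a
  A -> T0 T1
  B -> T1 C | T1 X2 | b
  C -> b
  T0 -> a
  T1 -> b
  X2 -> B B

Fill CYK table bottom-up:
  cell(0,0) a: {S,T0}  orig:{S}
  cell(1,1) b: {B,C,T1}  orig:{B,C}
  cell(2,2) a: {S,T0}  orig:{S}
  cell(0,1) ab: {A,S}
  cell(1,2) ba: ∅
  cell(0,2) aba: ∅

S ∉ T[0,2] ⇒ NO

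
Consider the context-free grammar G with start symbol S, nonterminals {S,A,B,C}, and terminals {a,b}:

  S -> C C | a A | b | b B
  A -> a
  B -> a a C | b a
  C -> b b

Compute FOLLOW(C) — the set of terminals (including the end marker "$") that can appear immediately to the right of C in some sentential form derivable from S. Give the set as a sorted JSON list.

FIRST iteration:
pass 1:
  A via A→a: +{a}
  B via B→a a C: +{a}
  B via B→b a: +{b}
  C via C→b b: +{b}
  S via S→C C: +{b}
  S via S→a A: +{a}
  FIRST(S)={a,b}  FIRST(A)={a}  FIRST(B)={a,b}  FIRST(C)={b}
pass 2: done
  FIRST(S)={a,b}  FIRST(A)={a}  FIRST(B)={a,b}  FIRST(C)={b}

FOLLOW sets:
initialize: $ ∈ FOLLOW(S)
iter 1:
  S→C C: FOLLOW(C) ⊇ FIRST(C) = {b}; new: +{b}
  S→C C: FOLLOW(C) ⊇ FOLLOW(S) ⊇ {$}; new: +{$}
  S→a A: FOLLOW(A) ⊇ FOLLOW(S) ⊇ {$}; new: +{$}
  S→b B: FOLLOW(B) ⊇ FOLLOW(S) ⊇ {$}; new: +{$}
  FOLLOW(S)={$}  FOLLOW(A)={$}  FOLLOW(B)={$}  FOLLOW(C)={$,b}
iter 2: done
  FOLLOW(S)={$}  FOLLOW(A)={$}  FOLLOW(B)={$}  FOLLOW(C)={$,b}

FOLLOW(C) = ["$", "b"]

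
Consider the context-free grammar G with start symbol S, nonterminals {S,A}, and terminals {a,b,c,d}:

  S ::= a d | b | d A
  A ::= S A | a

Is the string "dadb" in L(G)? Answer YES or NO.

Convert to CNF:
  S -> T0 T1 | T1 A | b
  A -> S A | a
  T0 -> a
  T1 -> d

CYK fill:
  cell(0,0) d: {T1}  orig:{}
  cell(1,1) a: {A,T0}  orig:{A}
  cell(2,2) d: {T1}  orig:{}
  cell(3,3) b: {S}
  cell(0,1) da: {S}
  cell(1,2) ad: {S}
  cell(2,3) db: ∅
  cell(0,2) dad: ∅
  cell(1,3) adb: ∅
  cell(0,3) dadb: ∅

S ∉ T[0,3] ⇒ NO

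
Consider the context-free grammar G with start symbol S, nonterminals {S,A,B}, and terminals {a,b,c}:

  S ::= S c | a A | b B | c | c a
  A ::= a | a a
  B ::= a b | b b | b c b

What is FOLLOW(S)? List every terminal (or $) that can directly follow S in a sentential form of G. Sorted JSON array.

FIRST sets, iterate to fixpoint:
round 1:
  A via A→a: +{a}
  B via B→a b: +{a}
  B via B→b b: +{b}
  S via S→a A: +{a}
  S via S→b B: +{b}
  S via S→c: +{c}
  FIRST[S]={a,b,c}  FIRST[A]={a}  FIRST[B]={a,b}
round 2: done
  FIRST[S]={a,b,c}  FIRST[A]={a}  FIRST[B]={a,b}

Compute FOLLOW by fixpoint:
FOLLOW(S) := {$}
pass 1:
  S→S c: FOLLOW(S) ⊇ FIRST(c) = {c}; new: +{c}
  S→a A: FOLLOW(A) ⊇ FOLLOW(S) ⊇ {$,c}; new: +{$,c}
  S→b B: FOLLOW(B) ⊇ FOLLOW(S) ⊇ {$,c}; new: +{$,c}
  FOLLOW[S]={$,c}  FOLLOW[A]={$,c}  FOLLOW[B]={$,c}
pass 2: (no change)
  FOLLOW[S]={$,c}  FOLLOW[A]={$,c}  FOLLOW[B]={$,c}

FOLLOW(S) = ["$", "c"]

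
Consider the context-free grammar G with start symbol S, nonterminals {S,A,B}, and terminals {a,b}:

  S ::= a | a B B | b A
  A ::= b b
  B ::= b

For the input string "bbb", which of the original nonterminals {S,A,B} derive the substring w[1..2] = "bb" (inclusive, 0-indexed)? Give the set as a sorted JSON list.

Convert to CNF:
  S -> T0 A | T1 X2 | a
  A -> T0 T0
  B -> b
  T0 -> b
  T1 -> a
  X2 -> B B

Fill CYK table bottom-up — only the sub-triangle for w[1..2]:
  T[1,1] 'b' = {B,T0}  orig:{B}
  T[2,2] 'b' = {B,T0}  orig:{B}
  T[1,2] 'bb' = {A,X2}  orig:{A}

Original NTs in T[1,2] deriving "bb": ["A"]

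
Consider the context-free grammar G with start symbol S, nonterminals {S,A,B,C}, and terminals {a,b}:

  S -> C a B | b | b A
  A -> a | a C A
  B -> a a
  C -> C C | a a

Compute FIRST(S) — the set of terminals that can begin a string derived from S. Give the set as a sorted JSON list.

Compute FIRST by fixpoint:
iter 1:
  A via A→a: +{a}
  B via B→a a: +{a}
  C via C→a a: +{a}
  S via S→C a B: +{a}
  S via S→b: +{b}
  FIRST[S]={a,b}  FIRST[A]={a}  FIRST[B]={a}  FIRST[C]={a}
iter 2: — fixpoint
  FIRST[S]={a,b}  FIRST[A]={a}  FIRST[B]={a}  FIRST[C]={a}

FIRST(S) = ["a", "b"]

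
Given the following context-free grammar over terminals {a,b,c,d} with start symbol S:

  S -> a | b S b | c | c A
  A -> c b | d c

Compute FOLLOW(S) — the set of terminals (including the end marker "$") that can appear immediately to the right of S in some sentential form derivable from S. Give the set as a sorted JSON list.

Compute FIRST by fixpoint:
pass 1:
  A via A→c b: +{c}
  A via A→d c: +{d}
  S via S→a: +{a}
  S via S→b S b: +{b}
  S via S→c: +{c}
  S: {a,b,c}  A: {c,d}
pass 2: (stable)
  S: {a,b,c}  A: {c,d}

FOLLOW iteration:
seed FOLLOW(S) with $
round 1:
  S→b S b: FOLLOW(S) ⊇ FIRST(b) = {b}; new: +{b}
  S→c A: FOLLOW(A) ⊇ FOLLOW(S) ⊇ {$,b}; new: +{$,b}
  FOLLOW(S)={$,b}  FOLLOW(A)={$,b}
round 2: done
  FOLLOW(S)={$,b}  FOLLOW(A)={$,b}

FOLLOW(S) = ["$", "b"]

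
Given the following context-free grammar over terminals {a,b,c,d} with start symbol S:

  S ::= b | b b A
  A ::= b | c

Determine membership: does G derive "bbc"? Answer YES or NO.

Convert to CNF:
  S -> T0 X1 | b
  A -> b | c
  T0 -> b
  X1 -> T0 A

Fill CYK table bottom-up:
  [0..0]={A,S,T0}  "b"  orig:{A,S}
  [1..1]={A,S,T0}  "b"  orig:{A,S}
  [2..2]={A}  "c"
  [0..1]={X1}  "bb"  orig:{}
  [1..2]={X1}  "bc"  orig:{}
  [0..2]={S}  "bbc"

S ∈ T[0,2] ⇒ YES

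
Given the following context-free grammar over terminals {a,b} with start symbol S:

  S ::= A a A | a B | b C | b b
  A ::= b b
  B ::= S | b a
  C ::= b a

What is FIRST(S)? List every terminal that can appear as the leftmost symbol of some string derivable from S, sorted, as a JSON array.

Compute FIRST by fixpoint:
round 1:
  A via A→b b: +{b}
  B via B→b a: +{b}
  C via C→b a: +{b}
  S via S→A a A: +{b}
  S via S→a B: +{a}
  FIRST(S)={a,b}  FIRST(A)={b}  FIRST(B)={b}  FIRST(C)={b}
round 2:
  B via B→S: +{a}
  FIRST(S)={a,b}  FIRST(A)={b}  FIRST(B)={a,b}  FIRST(C)={b}
round 3: (no change)
  FIRST(S)={a,b}  FIRST(A)={b}  FIRST(B)={a,b}  FIRST(C)={b}

FIRST(S) = ["a", "b"]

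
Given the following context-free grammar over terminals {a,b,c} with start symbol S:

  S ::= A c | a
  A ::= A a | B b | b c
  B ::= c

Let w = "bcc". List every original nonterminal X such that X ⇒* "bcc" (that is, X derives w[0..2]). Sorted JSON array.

CNF form of G:
  S -> A T2 | a
  A -> A T0 | B T1 | T1 T2
  B -> c
  T0 -> a
  T1 -> b
  T2 -> c

CYK table (by increasing span), restricted to cells inside w[0..2]:
  [0..0]={T1}  "b"  orig:{}
  [1..1]={B,T2}  "c"  orig:{B}
  [2..2]={B,T2}  "c"  orig:{B}
  [0..1]={A}  "bc"
  [1..2]=∅  "cc"
  [0..2]={S}  "bcc"

Original NTs in T[0,2] deriving "bcc": ["S"]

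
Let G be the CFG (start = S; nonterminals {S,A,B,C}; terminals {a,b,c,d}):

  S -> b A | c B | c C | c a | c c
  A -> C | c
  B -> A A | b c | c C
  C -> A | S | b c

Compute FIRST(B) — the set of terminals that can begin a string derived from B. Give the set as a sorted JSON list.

Compute FIRST by fixpoint:
[1]
  A via A→c: +{c}
  B via B→A A: +{c}
  B via B→b c: +{b}
  C via C→A: +{c}
  C via C→b c: +{b}
  S via S→b A: +{b}
  S via S→c B: +{c}
  S: {b,c}  A: {c}  B: {b,c}  C: {b,c}
[2]
  A via A→C: +{b}
  S: {b,c}  A: {b,c}  B: {b,c}  C: {b,c}
[3] (stable)
  S: {b,c}  A: {b,c}  B: {b,c}  C: {b,c}

FIRST(B) = ["b", "c"]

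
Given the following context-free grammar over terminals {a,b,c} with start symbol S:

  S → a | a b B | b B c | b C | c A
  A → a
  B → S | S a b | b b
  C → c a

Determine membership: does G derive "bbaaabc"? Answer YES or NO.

Convert to CNF:
  S -> T0 X6 | T1 C | T1 X7 | T2 A | a
  A -> a
  B -> S X3 | T0 X4 | T1 C | T1 T1 | T1 X5 | T2 A | a
  C -> T2 T0
  T0 -> a
  T1 -> b
  T2 -> c
  X3 -> T0 T1
  X4 -> T1 B
  X5 -> B T2
  X6 -> T1 B
  X7 -> B T2

CYK fill:
  T[0,0] 'b' = {T1}  orig:{}
  T[1,1] 'b' = {T1}  orig:{}
  T[2,2] 'a' = {A,B,S,T0}  orig:{A,B,S}
  T[3,3] 'a' = {A,B,S,T0}  orig:{A,B,S}
  T[4,4] 'a' = {A,B,S,T0}  orig:{A,B,S}
  T[5,5] 'b' = {T1}  orig:{}
  T[6,6] 'c' = {T2}  orig:{}
  T[0,1] 'bb' = {B}
  T[1,2] 'ba' = {X4,X6}  orig:{}
  T[2,3] 'aa' = ∅
  T[3,4] 'aa' = ∅
  T[4,5] 'ab' = {X3}  orig:{}
  T[5,6] 'bc' = ∅
  T[0,2] 'bba' = ∅
  T[1,3] 'baa' = ∅
  T[2,4] 'aaa' = ∅
  T[3,5] 'aab' = {B}
  T[4,6] 'abc' = ∅
  T[0,3] 'bbaa' = ∅
  T[1,4] 'baaa' = ∅
  T[2,5] 'aaab' = ∅
  T[3,6] 'aabc' = {X5,X7}  orig:{}
  T[0,4] 'bbaaa' = ∅
  T[1,5] 'baaab' = ∅
  T[2,6] 'aaabc' = ∅
  T[0,5] 'bbaaab' = ∅
  T[1,6] 'baaabc' = ∅
  T[0,6] 'bbaaabc' = ∅

S ∉ T[0,6] ⇒ NO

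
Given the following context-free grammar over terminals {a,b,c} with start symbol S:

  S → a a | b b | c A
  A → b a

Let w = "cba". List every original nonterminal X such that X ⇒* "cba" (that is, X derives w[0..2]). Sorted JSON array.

Convert to CNF:
  S -> T0 T0 | T1 T1 | T2 A
  A -> T0 T1
  T0 -> b
  T1 -> a
  T2 -> c

CYK table (by increasing span) — only the sub-triangle for w[0..2]:
  [0..0]={T2}  "c"  orig:{}
  [1..1]={T0}  "b"  orig:{}
  [2..2]={T1}  "a"  orig:{}
  [0..1]=∅  "cb"
  [1..2]={A}  "ba"
  [0..2]={S}  "cba"

Original NTs in T[0,2] deriving "cba": ["S"]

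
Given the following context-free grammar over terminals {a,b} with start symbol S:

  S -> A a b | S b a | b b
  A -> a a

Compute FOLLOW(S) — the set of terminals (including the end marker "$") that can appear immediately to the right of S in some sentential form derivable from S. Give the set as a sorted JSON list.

Compute FIRST by fixpoint:
round 1:
  A via A→a a: +{a}
  S via S→A a b: +{a}
  S via S→b b: +{b}
  S: {a,b}  A: {a}
round 2: (no change)
  S: {a,b}  A: {a}

FOLLOW sets:
initialize: $ ∈ FOLLOW(S)
[1]
  S→A a b: FOLLOW(A) ⊇ FIRST(a) = {a}; new: +{a}
  S→S b a: FOLLOW(S) ⊇ FIRST(b) = {b}; new: +{b}
  S: {$,b}  A: {a}
[2] done
  S: {$,b}  A: {a}

FOLLOW(S) = ["$", "b"]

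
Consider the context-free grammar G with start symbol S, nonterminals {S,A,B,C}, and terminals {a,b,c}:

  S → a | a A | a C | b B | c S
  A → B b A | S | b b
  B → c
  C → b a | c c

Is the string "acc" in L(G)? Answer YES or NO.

Convert to CNF:
  S -> T0 B | T1 A | T1 C | T2 S | a
  A -> B X3 | T0 B | T0 T0 | T1 A | T1 C | T2 S | a
  B -> c
  C -> T0 T1 | T2 T2
  T0 -> b
  T1 -> a
  T2 -> c
  X3 -> T0 A

CYK fill:
  [0..0]={A,S,T1}  "a"  orig:{A,S}
  [1..1]={B,T2}  "c"  orig:{B}
  [2..2]={B,T2}  "c"  orig:{B}
  [0..1]=∅  "ac"
  [1..2]={C}  "cc"
  [0..2]={A,S}  "acc"

S ∈ T[0,2] ⇒ YES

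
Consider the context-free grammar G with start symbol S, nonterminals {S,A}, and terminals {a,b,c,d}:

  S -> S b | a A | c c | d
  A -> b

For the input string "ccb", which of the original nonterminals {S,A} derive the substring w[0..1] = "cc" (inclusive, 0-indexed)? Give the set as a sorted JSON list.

CNF form of G:
  S -> S T0 | T1 A | T2 T2 | d
  A -> b
  T0 -> b
  T1 -> a
  T2 -> c

CYK table (by increasing span), restricted to cells inside w[0..1]:
  [0..0]={T2}  "c"  orig:{}
  [1..1]={T2}  "c"  orig:{}
  [0..1]={S}  "cc"

Original NTs in T[0,1] deriving "cc": ["S"]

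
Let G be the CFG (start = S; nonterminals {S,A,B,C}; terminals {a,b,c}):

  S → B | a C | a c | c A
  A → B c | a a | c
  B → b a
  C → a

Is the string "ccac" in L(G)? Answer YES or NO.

CNF form of G:
  S -> T0 A | T1 C | T1 T0 | T2 T1
  A -> B T0 | T1 T1 | c
  B -> T2 T1
  C -> a
  T0 -> c
  T1 -> a
  T2 -> b

CYK fill:
  T[0,0] 'c' = {A,T0}  orig:{A}
  T[1,1] 'c' = {A,T0}  orig:{A}
  T[2,2] 'a' = {C,T1}  orig:{C}
  T[3,3] 'c' = {A,T0}  orig:{A}
  T[0,1] 'cc' = {S}
  T[1,2] 'ca' = ∅
  T[2,3] 'ac' = {S}
  T[0,2] 'cca' = ∅
  T[1,3] 'cac' = ∅
  T[0,3] 'ccac' = ∅

S ∉ T[0,3] ⇒ NO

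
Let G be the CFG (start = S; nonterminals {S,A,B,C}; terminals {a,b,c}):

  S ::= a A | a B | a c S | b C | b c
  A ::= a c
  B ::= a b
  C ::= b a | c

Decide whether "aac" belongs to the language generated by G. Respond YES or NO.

Convert to CNF:
  S -> T0 A | T0 B | T0 X3 | T2 C | T2 T1
  A -> T0 T1
  B -> T0 T2
  C -> T2 T0 | c
  T0 -> a
  T1 -> c
  T2 -> b
  X3 -> T1 S

CYK fill:
  [0..0]={T0}  "a"  orig:{}
  [1..1]={T0}  "a"  orig:{}
  [2..2]={C,T1}  "c"  orig:{C}
  [0..1]=∅  "aa"
  [1..2]={A}  "ac"
  [0..2]={S}  "aac"

S ∈ T[0,2] ⇒ YES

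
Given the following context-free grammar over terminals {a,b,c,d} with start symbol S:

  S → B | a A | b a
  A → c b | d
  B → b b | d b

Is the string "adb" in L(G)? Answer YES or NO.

CNF form of G:
  S -> T1 T1 | T1 T3 | T2 T1 | T3 A
  A -> T0 T1 | d
  B -> T1 T1 | T2 T1
  T0 -> c
  T1 -> b
  T2 -> d
  T3 -> a

CYK fill:
  [0..0]={T3}  "a"  orig:{}
  [1..1]={A,T2}  "d"  orig:{A}
  [2..2]={T1}  "b"  orig:{}
  [0..1]={S}  "ad"
  [1..2]={B,S}  "db"
  [0..2]=∅  "adb"

S ∉ T[0,2] ⇒ NO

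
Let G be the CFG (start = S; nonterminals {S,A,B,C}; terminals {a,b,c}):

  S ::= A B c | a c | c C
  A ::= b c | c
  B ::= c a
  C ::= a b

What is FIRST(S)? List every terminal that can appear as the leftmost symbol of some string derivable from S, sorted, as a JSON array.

FIRST sets, iterate to fixpoint:
iter 1:
  A via A→b c: +{b}
  A via A→c: +{c}
  B via B→c a: +{c}
  C via C→a b: +{a}
  S via S→A B c: +{b,c}
  S via S→a c: +{a}
  S: {a,b,c}  A: {b,c}  B: {c}  C: {a}
iter 2: (stable)
  S: {a,b,c}  A: {b,c}  B: {c}  C: {a}

FIRST(S) = ["a", "b", "c"]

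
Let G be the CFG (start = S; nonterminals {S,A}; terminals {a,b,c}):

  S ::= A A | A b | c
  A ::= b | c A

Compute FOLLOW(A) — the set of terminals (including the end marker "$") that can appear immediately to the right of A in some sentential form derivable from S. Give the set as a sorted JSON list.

FIRST iteration:
[1]
  A via A→b: +{b}
  A via A→c A: +{c}
  S via S→A A: +{b,c}
  S: {b,c}  A: {b,c}
[2] done
  S: {b,c}  A: {b,c}

FOLLOW sets:
initialize: $ ∈ FOLLOW(S)
[1]
  S→A A: FOLLOW(A) ⊇ FIRST(A) = {b,c}; new: +{b,c}
  S→A A: FOLLOW(A) ⊇ FOLLOW(S) ⊇ {$}; new: +{$}
  S: {$}  A: {$,b,c}
[2] (no change)
  S: {$}  A: {$,b,c}

FOLLOW(A) = ["$", "b", "c"]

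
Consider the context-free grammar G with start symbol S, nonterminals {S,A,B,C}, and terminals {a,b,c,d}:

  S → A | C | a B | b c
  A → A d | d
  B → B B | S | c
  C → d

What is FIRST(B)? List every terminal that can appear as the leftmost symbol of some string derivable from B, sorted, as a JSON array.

Compute FIRST by fixpoint:
[1]
  A via A→d: +{d}
  B via B→c: +{c}
  C via C→d: +{d}
  S via S→A: +{d}
  S via S→a B: +{a}
  S via S→b c: +{b}
  S: {a,b,d}  A: {d}  B: {c}  C: {d}
[2]
  B via B→S: +{a,b,d}
  S: {a,b,d}  A: {d}  B: {a,b,c,d}  C: {d}
[3] done
  S: {a,b,d}  A: {d}  B: {a,b,c,d}  C: {d}

FIRST(B) = ["a", "b", "c", "d"]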